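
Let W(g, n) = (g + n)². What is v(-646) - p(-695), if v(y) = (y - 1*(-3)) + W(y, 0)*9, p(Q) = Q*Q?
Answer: 3272176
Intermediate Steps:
p(Q) = Q²
v(y) = 3 + y + 9*y² (v(y) = (y - 1*(-3)) + (y + 0)²*9 = (y + 3) + y²*9 = (3 + y) + 9*y² = 3 + y + 9*y²)
v(-646) - p(-695) = (3 - 646 + 9*(-646)²) - 1*(-695)² = (3 - 646 + 9*417316) - 1*483025 = (3 - 646 + 3755844) - 483025 = 3755201 - 483025 = 3272176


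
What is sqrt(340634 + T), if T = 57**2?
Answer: sqrt(343883) ≈ 586.42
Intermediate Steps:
T = 3249
sqrt(340634 + T) = sqrt(340634 + 3249) = sqrt(343883)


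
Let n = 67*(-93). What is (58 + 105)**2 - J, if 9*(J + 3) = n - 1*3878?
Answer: 249257/9 ≈ 27695.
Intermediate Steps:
n = -6231
J = -10136/9 (J = -3 + (-6231 - 1*3878)/9 = -3 + (-6231 - 3878)/9 = -3 + (1/9)*(-10109) = -3 - 10109/9 = -10136/9 ≈ -1126.2)
(58 + 105)**2 - J = (58 + 105)**2 - 1*(-10136/9) = 163**2 + 10136/9 = 26569 + 10136/9 = 249257/9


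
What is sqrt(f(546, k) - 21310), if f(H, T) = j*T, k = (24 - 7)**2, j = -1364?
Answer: I*sqrt(415506) ≈ 644.6*I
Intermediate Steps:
k = 289 (k = 17**2 = 289)
f(H, T) = -1364*T
sqrt(f(546, k) - 21310) = sqrt(-1364*289 - 21310) = sqrt(-394196 - 21310) = sqrt(-415506) = I*sqrt(415506)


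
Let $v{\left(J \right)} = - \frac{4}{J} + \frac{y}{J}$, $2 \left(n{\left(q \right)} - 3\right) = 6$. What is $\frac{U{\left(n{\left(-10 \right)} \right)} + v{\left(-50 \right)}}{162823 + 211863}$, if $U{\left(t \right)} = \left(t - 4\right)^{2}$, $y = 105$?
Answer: $\frac{99}{18734300} \approx 5.2844 \cdot 10^{-6}$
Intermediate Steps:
$n{\left(q \right)} = 6$ ($n{\left(q \right)} = 3 + \frac{1}{2} \cdot 6 = 3 + 3 = 6$)
$U{\left(t \right)} = \left(-4 + t\right)^{2}$
$v{\left(J \right)} = \frac{101}{J}$ ($v{\left(J \right)} = - \frac{4}{J} + \frac{105}{J} = \frac{101}{J}$)
$\frac{U{\left(n{\left(-10 \right)} \right)} + v{\left(-50 \right)}}{162823 + 211863} = \frac{\left(-4 + 6\right)^{2} + \frac{101}{-50}}{162823 + 211863} = \frac{2^{2} + 101 \left(- \frac{1}{50}\right)}{374686} = \left(4 - \frac{101}{50}\right) \frac{1}{374686} = \frac{99}{50} \cdot \frac{1}{374686} = \frac{99}{18734300}$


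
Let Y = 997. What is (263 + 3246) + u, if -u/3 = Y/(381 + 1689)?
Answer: 2420213/690 ≈ 3507.6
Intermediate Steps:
u = -997/690 (u = -2991/(381 + 1689) = -2991/2070 = -3*997/2070 = -997/690 ≈ -1.4449)
(263 + 3246) + u = (263 + 3246) - 997/690 = 3509 - 997/690 = 2420213/690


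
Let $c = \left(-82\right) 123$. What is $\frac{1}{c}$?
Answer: $- \frac{1}{10086} \approx -9.9147 \cdot 10^{-5}$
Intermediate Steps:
$c = -10086$
$\frac{1}{c} = \frac{1}{-10086} = - \frac{1}{10086}$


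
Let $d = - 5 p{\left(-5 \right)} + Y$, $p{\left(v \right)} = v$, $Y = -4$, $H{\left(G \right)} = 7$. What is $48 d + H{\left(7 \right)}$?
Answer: $1015$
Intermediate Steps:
$d = 21$ ($d = \left(-5\right) \left(-5\right) - 4 = 25 - 4 = 21$)
$48 d + H{\left(7 \right)} = 48 \cdot 21 + 7 = 1008 + 7 = 1015$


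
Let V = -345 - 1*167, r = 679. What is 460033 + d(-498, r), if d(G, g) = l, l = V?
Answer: 459521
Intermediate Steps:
V = -512 (V = -345 - 167 = -512)
l = -512
d(G, g) = -512
460033 + d(-498, r) = 460033 - 512 = 459521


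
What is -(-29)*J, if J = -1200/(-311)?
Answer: 34800/311 ≈ 111.90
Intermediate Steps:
J = 1200/311 (J = -1200*(-1/311) = 1200/311 ≈ 3.8585)
-(-29)*J = -(-29)*1200/311 = -1*(-34800/311) = 34800/311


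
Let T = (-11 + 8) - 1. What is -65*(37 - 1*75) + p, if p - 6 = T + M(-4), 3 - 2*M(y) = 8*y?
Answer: 4979/2 ≈ 2489.5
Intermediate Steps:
M(y) = 3/2 - 4*y
T = -4 (T = -3 - 1 = -4)
p = 39/2 (p = 6 + (-4 + (3/2 - 4*(-4))) = 6 + (-4 + (3/2 + 16)) = 6 + (-4 + 35/2) = 6 + 27/2 = 39/2 ≈ 19.500)
-65*(37 - 1*75) + p = -65*(37 - 1*75) + 39/2 = -65*(37 - 75) + 39/2 = -65*(-38) + 39/2 = 2470 + 39/2 = 4979/2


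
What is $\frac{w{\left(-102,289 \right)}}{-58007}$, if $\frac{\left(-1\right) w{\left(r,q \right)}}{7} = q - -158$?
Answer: $\frac{3129}{58007} \approx 0.053942$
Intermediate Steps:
$w{\left(r,q \right)} = -1106 - 7 q$ ($w{\left(r,q \right)} = - 7 \left(q - -158\right) = - 7 \left(q + 158\right) = - 7 \left(158 + q\right) = -1106 - 7 q$)
$\frac{w{\left(-102,289 \right)}}{-58007} = \frac{-1106 - 2023}{-58007} = \left(-1106 - 2023\right) \left(- \frac{1}{58007}\right) = \left(-3129\right) \left(- \frac{1}{58007}\right) = \frac{3129}{58007}$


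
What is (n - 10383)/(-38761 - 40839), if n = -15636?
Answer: 26019/79600 ≈ 0.32687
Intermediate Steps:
(n - 10383)/(-38761 - 40839) = (-15636 - 10383)/(-38761 - 40839) = -26019/(-79600) = -26019*(-1/79600) = 26019/79600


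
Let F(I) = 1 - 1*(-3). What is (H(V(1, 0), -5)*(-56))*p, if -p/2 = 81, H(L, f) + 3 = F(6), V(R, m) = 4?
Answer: 9072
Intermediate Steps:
F(I) = 4 (F(I) = 1 + 3 = 4)
H(L, f) = 1 (H(L, f) = -3 + 4 = 1)
p = -162 (p = -2*81 = -162)
(H(V(1, 0), -5)*(-56))*p = (1*(-56))*(-162) = -56*(-162) = 9072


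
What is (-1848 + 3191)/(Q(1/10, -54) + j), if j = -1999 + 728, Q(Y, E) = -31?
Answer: -1343/1302 ≈ -1.0315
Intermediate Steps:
j = -1271
(-1848 + 3191)/(Q(1/10, -54) + j) = (-1848 + 3191)/(-31 - 1271) = 1343/(-1302) = 1343*(-1/1302) = -1343/1302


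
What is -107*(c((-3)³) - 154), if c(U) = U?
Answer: 19367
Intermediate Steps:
-107*(c((-3)³) - 154) = -107*((-3)³ - 154) = -107*(-27 - 154) = -107*(-181) = 19367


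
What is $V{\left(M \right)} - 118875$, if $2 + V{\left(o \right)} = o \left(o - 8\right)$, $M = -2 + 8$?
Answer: $-118889$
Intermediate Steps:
$M = 6$
$V{\left(o \right)} = -2 + o \left(-8 + o\right)$ ($V{\left(o \right)} = -2 + o \left(o - 8\right) = -2 + o \left(-8 + o\right)$)
$V{\left(M \right)} - 118875 = \left(-2 + 6^{2} - 48\right) - 118875 = \left(-2 + 36 - 48\right) - 118875 = -14 - 118875 = -118889$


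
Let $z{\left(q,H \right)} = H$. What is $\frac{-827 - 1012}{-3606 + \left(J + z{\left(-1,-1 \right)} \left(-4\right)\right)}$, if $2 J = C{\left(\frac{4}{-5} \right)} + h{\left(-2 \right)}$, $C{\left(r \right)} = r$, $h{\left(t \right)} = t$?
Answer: $\frac{9195}{18017} \approx 0.51035$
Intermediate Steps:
$J = - \frac{7}{5}$ ($J = \frac{\frac{4}{-5} - 2}{2} = \frac{4 \left(- \frac{1}{5}\right) - 2}{2} = \frac{- \frac{4}{5} - 2}{2} = \frac{1}{2} \left(- \frac{14}{5}\right) = - \frac{7}{5} \approx -1.4$)
$\frac{-827 - 1012}{-3606 + \left(J + z{\left(-1,-1 \right)} \left(-4\right)\right)} = \frac{-827 - 1012}{-3606 - - \frac{13}{5}} = - \frac{1839}{-3606 + \left(- \frac{7}{5} + 4\right)} = - \frac{1839}{-3606 + \frac{13}{5}} = - \frac{1839}{- \frac{18017}{5}} = \left(-1839\right) \left(- \frac{5}{18017}\right) = \frac{9195}{18017}$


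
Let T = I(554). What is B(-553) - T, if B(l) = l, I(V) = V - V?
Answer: -553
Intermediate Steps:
I(V) = 0
T = 0
B(-553) - T = -553 - 1*0 = -553 + 0 = -553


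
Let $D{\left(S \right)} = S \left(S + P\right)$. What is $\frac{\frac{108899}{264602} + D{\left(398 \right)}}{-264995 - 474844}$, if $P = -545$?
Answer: $\frac{15480695713}{195762879078} \approx 0.079079$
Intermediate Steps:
$D{\left(S \right)} = S \left(-545 + S\right)$ ($D{\left(S \right)} = S \left(S - 545\right) = S \left(-545 + S\right)$)
$\frac{\frac{108899}{264602} + D{\left(398 \right)}}{-264995 - 474844} = \frac{\frac{108899}{264602} + 398 \left(-545 + 398\right)}{-264995 - 474844} = \frac{108899 \cdot \frac{1}{264602} + 398 \left(-147\right)}{-739839} = \left(\frac{108899}{264602} - 58506\right) \left(- \frac{1}{739839}\right) = \left(- \frac{15480695713}{264602}\right) \left(- \frac{1}{739839}\right) = \frac{15480695713}{195762879078}$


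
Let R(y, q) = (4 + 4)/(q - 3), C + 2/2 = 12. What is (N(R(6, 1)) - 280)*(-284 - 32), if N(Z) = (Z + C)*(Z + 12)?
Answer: 70784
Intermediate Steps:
C = 11 (C = -1 + 12 = 11)
R(y, q) = 8/(-3 + q)
N(Z) = (11 + Z)*(12 + Z) (N(Z) = (Z + 11)*(Z + 12) = (11 + Z)*(12 + Z))
(N(R(6, 1)) - 280)*(-284 - 32) = ((132 + (8/(-3 + 1))² + 23*(8/(-3 + 1))) - 280)*(-284 - 32) = ((132 + (8/(-2))² + 23*(8/(-2))) - 280)*(-316) = ((132 + (8*(-½))² + 23*(8*(-½))) - 280)*(-316) = ((132 + (-4)² + 23*(-4)) - 280)*(-316) = ((132 + 16 - 92) - 280)*(-316) = (56 - 280)*(-316) = -224*(-316) = 70784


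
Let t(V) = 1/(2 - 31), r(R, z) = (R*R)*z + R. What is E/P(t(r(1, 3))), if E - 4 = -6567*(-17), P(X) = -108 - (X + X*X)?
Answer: -93891763/90800 ≈ -1034.1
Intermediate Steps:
r(R, z) = R + z*R² (r(R, z) = R²*z + R = z*R² + R = R + z*R²)
t(V) = -1/29 (t(V) = 1/(-29) = -1/29)
P(X) = -108 - X - X² (P(X) = -108 - (X + X²) = -108 + (-X - X²) = -108 - X - X²)
E = 111643 (E = 4 - 6567*(-17) = 4 + 111639 = 111643)
E/P(t(r(1, 3))) = 111643/(-108 - 1*(-1/29) - (-1/29)²) = 111643/(-108 + 1/29 - 1*1/841) = 111643/(-108 + 1/29 - 1/841) = 111643/(-90800/841) = 111643*(-841/90800) = -93891763/90800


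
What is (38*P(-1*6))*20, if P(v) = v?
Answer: -4560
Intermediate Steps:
(38*P(-1*6))*20 = (38*(-1*6))*20 = (38*(-6))*20 = -228*20 = -4560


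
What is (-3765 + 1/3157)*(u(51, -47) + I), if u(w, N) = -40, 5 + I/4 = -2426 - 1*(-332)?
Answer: 100271173344/3157 ≈ 3.1762e+7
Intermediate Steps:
I = -8396 (I = -20 + 4*(-2426 - 1*(-332)) = -20 + 4*(-2426 + 332) = -20 + 4*(-2094) = -20 - 8376 = -8396)
(-3765 + 1/3157)*(u(51, -47) + I) = (-3765 + 1/3157)*(-40 - 8396) = (-3765 + 1/3157)*(-8436) = -11886104/3157*(-8436) = 100271173344/3157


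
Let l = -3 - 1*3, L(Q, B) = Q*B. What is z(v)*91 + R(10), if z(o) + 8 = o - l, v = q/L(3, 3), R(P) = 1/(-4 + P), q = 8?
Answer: -1817/18 ≈ -100.94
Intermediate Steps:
L(Q, B) = B*Q
l = -6 (l = -3 - 3 = -6)
v = 8/9 (v = 8/((3*3)) = 8/9 ≈ 0.88889)
z(o) = -2 + o (z(o) = -8 + (o - 1*(-6)) = -8 + (o + 6) = -8 + (6 + o) = -2 + o)
z(v)*91 + R(10) = (-2 + 8/9)*91 + 1/(-4 + 10) = -10/9*91 + 1/6 = -910/9 + ⅙ = -1817/18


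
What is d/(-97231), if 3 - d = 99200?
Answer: 99197/97231 ≈ 1.0202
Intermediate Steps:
d = -99197 (d = 3 - 1*99200 = 3 - 99200 = -99197)
d/(-97231) = -99197/(-97231) = -99197*(-1/97231) = 99197/97231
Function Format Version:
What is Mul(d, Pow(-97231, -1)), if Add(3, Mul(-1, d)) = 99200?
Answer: Rational(99197, 97231) ≈ 1.0202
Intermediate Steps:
d = -99197 (d = Add(3, Mul(-1, 99200)) = Add(3, -99200) = -99197)
Mul(d, Pow(-97231, -1)) = Mul(-99197, Pow(-97231, -1)) = Mul(-99197, Rational(-1, 97231)) = Rational(99197, 97231)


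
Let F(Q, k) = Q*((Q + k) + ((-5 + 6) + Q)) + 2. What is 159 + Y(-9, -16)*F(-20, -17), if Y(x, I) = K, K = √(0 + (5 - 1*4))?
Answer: 1281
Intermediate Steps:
F(Q, k) = 2 + Q*(1 + k + 2*Q) (F(Q, k) = Q*((Q + k) + (1 + Q)) + 2 = Q*(1 + k + 2*Q) + 2 = 2 + Q*(1 + k + 2*Q))
K = 1 (K = √(0 + (5 - 4)) = √(0 + 1) = √1 = 1)
Y(x, I) = 1
159 + Y(-9, -16)*F(-20, -17) = 159 + 1*(2 - 20 + 2*(-20)² - 20*(-17)) = 159 + 1*(2 - 20 + 2*400 + 340) = 159 + 1*(2 - 20 + 800 + 340) = 159 + 1*1122 = 159 + 1122 = 1281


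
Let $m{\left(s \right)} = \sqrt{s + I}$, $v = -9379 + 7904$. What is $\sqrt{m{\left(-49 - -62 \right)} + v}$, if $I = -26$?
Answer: $\sqrt{-1475 + i \sqrt{13}} \approx 0.0469 + 38.406 i$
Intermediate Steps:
$v = -1475$
$m{\left(s \right)} = \sqrt{-26 + s}$ ($m{\left(s \right)} = \sqrt{s - 26} = \sqrt{-26 + s}$)
$\sqrt{m{\left(-49 - -62 \right)} + v} = \sqrt{\sqrt{-26 - -13} - 1475} = \sqrt{\sqrt{-26 + \left(-49 + 62\right)} - 1475} = \sqrt{\sqrt{-26 + 13} - 1475} = \sqrt{\sqrt{-13} - 1475} = \sqrt{i \sqrt{13} - 1475} = \sqrt{-1475 + i \sqrt{13}}$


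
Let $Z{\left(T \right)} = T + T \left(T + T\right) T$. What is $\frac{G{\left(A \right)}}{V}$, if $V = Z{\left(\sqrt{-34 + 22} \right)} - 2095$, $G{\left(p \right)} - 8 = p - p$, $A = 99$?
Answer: $- \frac{16760}{4395373} + \frac{368 i \sqrt{3}}{4395373} \approx -0.0038131 + 0.00014501 i$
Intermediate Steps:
$Z{\left(T \right)} = T + 2 T^{3}$ ($Z{\left(T \right)} = T + T 2 T T = T + 2 T^{2} T = T + 2 T^{3}$)
$G{\left(p \right)} = 8$ ($G{\left(p \right)} = 8 + \left(p - p\right) = 8 + 0 = 8$)
$V = -2095 - 46 i \sqrt{3}$ ($V = \left(\sqrt{-34 + 22} + 2 \left(\sqrt{-34 + 22}\right)^{3}\right) - 2095 = \left(\sqrt{-12} + 2 \left(\sqrt{-12}\right)^{3}\right) - 2095 = \left(2 i \sqrt{3} + 2 \left(2 i \sqrt{3}\right)^{3}\right) - 2095 = \left(2 i \sqrt{3} + 2 \left(- 24 i \sqrt{3}\right)\right) - 2095 = \left(2 i \sqrt{3} - 48 i \sqrt{3}\right) - 2095 = - 46 i \sqrt{3} - 2095 = -2095 - 46 i \sqrt{3} \approx -2095.0 - 79.674 i$)
$\frac{G{\left(A \right)}}{V} = \frac{8}{-2095 - 46 i \sqrt{3}}$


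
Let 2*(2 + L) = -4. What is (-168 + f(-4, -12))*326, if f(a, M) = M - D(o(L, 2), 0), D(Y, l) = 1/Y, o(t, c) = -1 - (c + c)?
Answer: -293074/5 ≈ -58615.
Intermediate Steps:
L = -4 (L = -2 + (½)*(-4) = -2 - 2 = -4)
o(t, c) = -1 - 2*c
f(a, M) = ⅕ + M (f(a, M) = M - 1/(-1 - 2*2) = M - 1/(-1 - 4) = M - 1/(-5) = M - 1*(-⅕) = M + ⅕ = ⅕ + M)
(-168 + f(-4, -12))*326 = (-168 + (⅕ - 12))*326 = (-168 - 59/5)*326 = -899/5*326 = -293074/5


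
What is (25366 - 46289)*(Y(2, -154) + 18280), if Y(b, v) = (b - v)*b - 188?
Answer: -385066892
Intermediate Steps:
Y(b, v) = -188 + b*(b - v) (Y(b, v) = b*(b - v) - 188 = -188 + b*(b - v))
(25366 - 46289)*(Y(2, -154) + 18280) = (25366 - 46289)*((-188 + 2**2 - 1*2*(-154)) + 18280) = -20923*((-188 + 4 + 308) + 18280) = -20923*(124 + 18280) = -20923*18404 = -385066892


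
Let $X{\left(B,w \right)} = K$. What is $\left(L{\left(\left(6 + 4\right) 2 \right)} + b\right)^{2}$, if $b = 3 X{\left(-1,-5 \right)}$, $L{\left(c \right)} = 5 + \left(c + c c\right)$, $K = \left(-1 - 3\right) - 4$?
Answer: $160801$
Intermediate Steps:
$K = -8$ ($K = -4 - 4 = -8$)
$X{\left(B,w \right)} = -8$
$L{\left(c \right)} = 5 + c + c^{2}$ ($L{\left(c \right)} = 5 + \left(c + c^{2}\right) = 5 + c + c^{2}$)
$b = -24$ ($b = 3 \left(-8\right) = -24$)
$\left(L{\left(\left(6 + 4\right) 2 \right)} + b\right)^{2} = \left(\left(5 + \left(6 + 4\right) 2 + \left(\left(6 + 4\right) 2\right)^{2}\right) - 24\right)^{2} = \left(\left(5 + 10 \cdot 2 + \left(10 \cdot 2\right)^{2}\right) - 24\right)^{2} = \left(\left(5 + 20 + 20^{2}\right) - 24\right)^{2} = \left(\left(5 + 20 + 400\right) - 24\right)^{2} = \left(425 - 24\right)^{2} = 401^{2} = 160801$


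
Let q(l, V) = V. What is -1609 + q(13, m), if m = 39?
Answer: -1570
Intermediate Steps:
-1609 + q(13, m) = -1609 + 39 = -1570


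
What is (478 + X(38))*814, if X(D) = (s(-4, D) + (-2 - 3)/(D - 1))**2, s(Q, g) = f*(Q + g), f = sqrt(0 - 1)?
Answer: -20419454/37 - 7480*I ≈ -5.5188e+5 - 7480.0*I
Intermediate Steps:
f = I (f = sqrt(-1) = I ≈ 1.0*I)
s(Q, g) = I*(Q + g)
X(D) = (-5/(-1 + D) + I*(-4 + D))**2 (X(D) = (I*(-4 + D) + (-2 - 3)/(D - 1))**2 = (I*(-4 + D) - 5/(-1 + D))**2 = (-5/(-1 + D) + I*(-4 + D))**2)
(478 + X(38))*814 = (478 + (5 + I*(-4 + 38) - 1*I*38*(-4 + 38))**2/(-1 + 38)**2)*814 = (478 + (5 + I*34 - 1*I*38*34)**2/37**2)*814 = (478 + (5 + 34*I - 1292*I)**2/1369)*814 = (478 + (5 - 1258*I)**2/1369)*814 = 389092 + 22*(5 - 1258*I)**2/37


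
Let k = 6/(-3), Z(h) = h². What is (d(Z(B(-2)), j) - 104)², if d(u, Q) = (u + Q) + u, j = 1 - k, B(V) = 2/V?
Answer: 9801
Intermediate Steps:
k = -2 (k = -⅓*6 = -2)
j = 3 (j = 1 - 1*(-2) = 1 + 2 = 3)
d(u, Q) = Q + 2*u (d(u, Q) = (Q + u) + u = Q + 2*u)
(d(Z(B(-2)), j) - 104)² = ((3 + 2*(2/(-2))²) - 104)² = ((3 + 2*(2*(-½))²) - 104)² = ((3 + 2*(-1)²) - 104)² = ((3 + 2*1) - 104)² = ((3 + 2) - 104)² = (5 - 104)² = (-99)² = 9801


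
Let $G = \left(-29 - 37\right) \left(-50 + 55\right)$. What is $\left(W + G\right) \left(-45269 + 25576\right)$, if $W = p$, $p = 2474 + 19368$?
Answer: $-423635816$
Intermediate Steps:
$p = 21842$
$W = 21842$
$G = -330$ ($G = \left(-29 + \left(-52 + 15\right)\right) 5 = \left(-29 - 37\right) 5 = \left(-66\right) 5 = -330$)
$\left(W + G\right) \left(-45269 + 25576\right) = \left(21842 - 330\right) \left(-45269 + 25576\right) = 21512 \left(-19693\right) = -423635816$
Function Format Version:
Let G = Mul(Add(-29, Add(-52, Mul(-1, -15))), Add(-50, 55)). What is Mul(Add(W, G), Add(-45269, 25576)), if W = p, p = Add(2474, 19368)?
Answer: -423635816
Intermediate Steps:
p = 21842
W = 21842
G = -330 (G = Mul(Add(-29, Add(-52, 15)), 5) = Mul(Add(-29, -37), 5) = Mul(-66, 5) = -330)
Mul(Add(W, G), Add(-45269, 25576)) = Mul(Add(21842, -330), Add(-45269, 25576)) = Mul(21512, -19693) = -423635816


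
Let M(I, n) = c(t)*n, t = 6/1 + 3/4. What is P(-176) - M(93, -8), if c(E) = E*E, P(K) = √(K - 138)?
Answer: 729/2 + I*√314 ≈ 364.5 + 17.72*I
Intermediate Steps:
P(K) = √(-138 + K)
t = 27/4 (t = 6*1 + 3*(¼) = 6 + ¾ = 27/4 ≈ 6.7500)
c(E) = E²
M(I, n) = 729*n/16 (M(I, n) = (27/4)²*n = 729*n/16)
P(-176) - M(93, -8) = √(-138 - 176) - 729*(-8)/16 = √(-314) - 1*(-729/2) = I*√314 + 729/2 = 729/2 + I*√314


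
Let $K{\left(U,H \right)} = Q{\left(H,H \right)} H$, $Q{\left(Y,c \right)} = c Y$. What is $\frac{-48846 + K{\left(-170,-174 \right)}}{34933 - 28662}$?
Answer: $- \frac{5316870}{6271} \approx -847.85$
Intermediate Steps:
$Q{\left(Y,c \right)} = Y c$
$K{\left(U,H \right)} = H^{3}$ ($K{\left(U,H \right)} = H H H = H^{2} H = H^{3}$)
$\frac{-48846 + K{\left(-170,-174 \right)}}{34933 - 28662} = \frac{-48846 + \left(-174\right)^{3}}{34933 - 28662} = \frac{-48846 - 5268024}{6271} = \left(-5316870\right) \frac{1}{6271} = - \frac{5316870}{6271}$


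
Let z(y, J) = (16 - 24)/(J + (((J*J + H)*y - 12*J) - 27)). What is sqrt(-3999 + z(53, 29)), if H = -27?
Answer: I*sqrt(457759956797)/10699 ≈ 63.238*I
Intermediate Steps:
z(y, J) = -8/(-27 - 11*J + y*(-27 + J**2)) (z(y, J) = (16 - 24)/(J + (((J*J - 27)*y - 12*J) - 27)) = -8/(J + (((J**2 - 27)*y - 12*J) - 27)) = -8/(J + (((-27 + J**2)*y - 12*J) - 27)) = -8/(J + ((y*(-27 + J**2) - 12*J) - 27)) = -8/(J + ((-12*J + y*(-27 + J**2)) - 27)) = -8/(J + (-27 - 12*J + y*(-27 + J**2))) = -8/(-27 - 11*J + y*(-27 + J**2)))
sqrt(-3999 + z(53, 29)) = sqrt(-3999 + 8/(27 + 11*29 + 27*53 - 1*53*29**2)) = sqrt(-3999 + 8/(27 + 319 + 1431 - 1*53*841)) = sqrt(-3999 + 8/(27 + 319 + 1431 - 44573)) = sqrt(-3999 + 8/(-42796)) = sqrt(-3999 + 8*(-1/42796)) = sqrt(-3999 - 2/10699) = sqrt(-42785303/10699) = I*sqrt(457759956797)/10699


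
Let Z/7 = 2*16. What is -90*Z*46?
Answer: -927360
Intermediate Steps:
Z = 224 (Z = 7*(2*16) = 7*32 = 224)
-90*Z*46 = -90*224*46 = -20160*46 = -927360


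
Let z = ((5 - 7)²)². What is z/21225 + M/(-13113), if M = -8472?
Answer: 6667704/10308275 ≈ 0.64683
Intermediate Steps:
z = 16 (z = ((-2)²)² = 4² = 16)
z/21225 + M/(-13113) = 16/21225 - 8472/(-13113) = 16*(1/21225) - 8472*(-1/13113) = 16/21225 + 2824/4371 = 6667704/10308275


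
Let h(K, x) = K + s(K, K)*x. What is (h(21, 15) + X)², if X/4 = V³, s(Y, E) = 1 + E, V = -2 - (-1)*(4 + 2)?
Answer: 368449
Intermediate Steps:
V = 4 (V = -2 - (-1)*6 = -2 - 1*(-6) = -2 + 6 = 4)
h(K, x) = K + x*(1 + K) (h(K, x) = K + (1 + K)*x = K + x*(1 + K))
X = 256 (X = 4*4³ = 4*64 = 256)
(h(21, 15) + X)² = ((21 + 15*(1 + 21)) + 256)² = ((21 + 15*22) + 256)² = ((21 + 330) + 256)² = (351 + 256)² = 607² = 368449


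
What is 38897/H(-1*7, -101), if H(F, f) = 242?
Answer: 38897/242 ≈ 160.73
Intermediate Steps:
38897/H(-1*7, -101) = 38897/242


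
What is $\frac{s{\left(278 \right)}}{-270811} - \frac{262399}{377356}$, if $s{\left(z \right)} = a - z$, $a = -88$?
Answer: $- \frac{70922423293}{102192155716} \approx -0.69401$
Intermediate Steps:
$s{\left(z \right)} = -88 - z$
$\frac{s{\left(278 \right)}}{-270811} - \frac{262399}{377356} = \frac{-88 - 278}{-270811} - \frac{262399}{377356} = \left(-88 - 278\right) \left(- \frac{1}{270811}\right) - \frac{262399}{377356} = \left(-366\right) \left(- \frac{1}{270811}\right) - \frac{262399}{377356} = \frac{366}{270811} - \frac{262399}{377356} = - \frac{70922423293}{102192155716}$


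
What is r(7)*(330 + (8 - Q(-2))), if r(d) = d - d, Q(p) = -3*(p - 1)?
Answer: 0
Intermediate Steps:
Q(p) = 3 - 3*p (Q(p) = -3*(-1 + p) = 3 - 3*p)
r(d) = 0
r(7)*(330 + (8 - Q(-2))) = 0*(330 + (8 - (3 - 3*(-2)))) = 0*(330 + (8 - (3 + 6))) = 0*(330 + (8 - 1*9)) = 0*(330 + (8 - 9)) = 0*(330 - 1) = 0*329 = 0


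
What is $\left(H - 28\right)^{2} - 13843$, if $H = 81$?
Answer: $-11034$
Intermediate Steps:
$\left(H - 28\right)^{2} - 13843 = \left(81 - 28\right)^{2} - 13843 = 53^{2} - 13843 = 2809 - 13843 = -11034$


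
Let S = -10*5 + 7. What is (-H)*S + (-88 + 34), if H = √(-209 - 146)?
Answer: -54 + 43*I*√355 ≈ -54.0 + 810.18*I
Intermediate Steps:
H = I*√355 (H = √(-355) = I*√355 ≈ 18.841*I)
S = -43 (S = -50 + 7 = -43)
(-H)*S + (-88 + 34) = -I*√355*(-43) + (-88 + 34) = -I*√355*(-43) - 54 = 43*I*√355 - 54 = -54 + 43*I*√355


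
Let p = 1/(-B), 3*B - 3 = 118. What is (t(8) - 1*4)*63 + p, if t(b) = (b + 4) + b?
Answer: 121965/121 ≈ 1008.0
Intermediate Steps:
B = 121/3 (B = 1 + (⅓)*118 = 1 + 118/3 = 121/3 ≈ 40.333)
t(b) = 4 + 2*b (t(b) = (4 + b) + b = 4 + 2*b)
p = -3/121 (p = 1/(-1*121/3) = 1/(-121/3) = -3/121 ≈ -0.024793)
(t(8) - 1*4)*63 + p = ((4 + 2*8) - 1*4)*63 - 3/121 = ((4 + 16) - 4)*63 - 3/121 = (20 - 4)*63 - 3/121 = 16*63 - 3/121 = 1008 - 3/121 = 121965/121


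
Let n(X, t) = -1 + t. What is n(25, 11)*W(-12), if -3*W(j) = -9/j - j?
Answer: -85/2 ≈ -42.500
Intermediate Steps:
W(j) = 3/j + j/3 (W(j) = -(-9/j - j)/3 = -(-j - 9/j)/3 = 3/j + j/3)
n(25, 11)*W(-12) = (-1 + 11)*(3/(-12) + (⅓)*(-12)) = 10*(3*(-1/12) - 4) = 10*(-¼ - 4) = 10*(-17/4) = -85/2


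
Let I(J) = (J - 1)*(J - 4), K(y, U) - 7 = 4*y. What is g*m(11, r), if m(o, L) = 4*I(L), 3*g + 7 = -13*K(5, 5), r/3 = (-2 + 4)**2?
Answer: -126016/3 ≈ -42005.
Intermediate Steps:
K(y, U) = 7 + 4*y
I(J) = (-1 + J)*(-4 + J)
r = 12 (r = 3*(-2 + 4)**2 = 3*2**2 = 3*4 = 12)
g = -358/3 (g = -7/3 + (-13*(7 + 4*5))/3 = -7/3 + (-13*(7 + 20))/3 = -7/3 + (-13*27)/3 = -7/3 + (1/3)*(-351) = -7/3 - 117 = -358/3 ≈ -119.33)
m(o, L) = 16 - 20*L + 4*L**2 (m(o, L) = 4*(4 + L**2 - 5*L) = 16 - 20*L + 4*L**2)
g*m(11, r) = -358*(16 - 20*12 + 4*12**2)/3 = -358*(16 - 240 + 4*144)/3 = -358*(16 - 240 + 576)/3 = -358/3*352 = -126016/3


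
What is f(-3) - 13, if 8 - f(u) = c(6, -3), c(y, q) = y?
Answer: -11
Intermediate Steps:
f(u) = 2 (f(u) = 8 - 1*6 = 8 - 6 = 2)
f(-3) - 13 = 2 - 13 = -11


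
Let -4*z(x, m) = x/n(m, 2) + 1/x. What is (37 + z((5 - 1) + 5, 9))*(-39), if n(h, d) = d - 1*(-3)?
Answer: -42731/30 ≈ -1424.4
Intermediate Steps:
n(h, d) = 3 + d (n(h, d) = d + 3 = 3 + d)
z(x, m) = -1/(4*x) - x/20 (z(x, m) = -(x/(3 + 2) + 1/x)/4 = -(x/5 + 1/x)/4 = -(1/x + x/5)/4 = -1/(4*x) - x/20)
(37 + z((5 - 1) + 5, 9))*(-39) = (37 + (-5 - ((5 - 1) + 5)²)/(20*((5 - 1) + 5)))*(-39) = (37 + (-5 - (4 + 5)²)/(20*(4 + 5)))*(-39) = (37 + (1/20)*(-5 - 1*9²)/9)*(-39) = (37 + (1/20)*(⅑)*(-5 - 1*81))*(-39) = (37 + (1/20)*(⅑)*(-5 - 81))*(-39) = (37 + (1/20)*(⅑)*(-86))*(-39) = (37 - 43/90)*(-39) = (3287/90)*(-39) = -42731/30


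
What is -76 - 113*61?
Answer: -6969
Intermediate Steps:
-76 - 113*61 = -76 - 6893 = -6969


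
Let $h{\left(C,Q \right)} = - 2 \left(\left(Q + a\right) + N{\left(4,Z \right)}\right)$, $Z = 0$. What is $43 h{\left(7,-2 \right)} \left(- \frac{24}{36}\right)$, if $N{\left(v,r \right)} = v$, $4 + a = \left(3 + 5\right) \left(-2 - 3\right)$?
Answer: $-2408$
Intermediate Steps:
$a = -44$ ($a = -4 + \left(3 + 5\right) \left(-2 - 3\right) = -4 + 8 \left(-5\right) = -4 - 40 = -44$)
$h{\left(C,Q \right)} = 80 - 2 Q$ ($h{\left(C,Q \right)} = - 2 \left(\left(Q - 44\right) + 4\right) = - 2 \left(\left(-44 + Q\right) + 4\right) = - 2 \left(-40 + Q\right) = 80 - 2 Q$)
$43 h{\left(7,-2 \right)} \left(- \frac{24}{36}\right) = 43 \left(80 - -4\right) \left(- \frac{24}{36}\right) = 43 \left(80 + 4\right) \left(\left(-24\right) \frac{1}{36}\right) = 43 \cdot 84 \left(- \frac{2}{3}\right) = 3612 \left(- \frac{2}{3}\right) = -2408$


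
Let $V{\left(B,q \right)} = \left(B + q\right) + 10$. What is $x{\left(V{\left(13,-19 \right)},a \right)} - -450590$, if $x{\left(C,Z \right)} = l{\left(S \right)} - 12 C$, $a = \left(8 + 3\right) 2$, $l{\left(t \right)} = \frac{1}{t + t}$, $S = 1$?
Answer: $\frac{901085}{2} \approx 4.5054 \cdot 10^{5}$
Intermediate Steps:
$l{\left(t \right)} = \frac{1}{2 t}$
$V{\left(B,q \right)} = 10 + B + q$
$a = 22$ ($a = 11 \cdot 2 = 22$)
$x{\left(C,Z \right)} = \frac{1}{2} - 12 C$ ($x{\left(C,Z \right)} = \frac{1}{2 \cdot 1} - 12 C = \frac{1}{2} \cdot 1 - 12 C = \frac{1}{2} - 12 C$)
$x{\left(V{\left(13,-19 \right)},a \right)} - -450590 = \left(\frac{1}{2} - 12 \left(10 + 13 - 19\right)\right) - -450590 = \left(\frac{1}{2} - 48\right) + 450590 = - \frac{95}{2} + 450590 = \frac{901085}{2}$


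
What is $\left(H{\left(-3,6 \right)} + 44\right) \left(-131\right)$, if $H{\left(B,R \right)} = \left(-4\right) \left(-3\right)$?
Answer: $-7336$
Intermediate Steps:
$H{\left(B,R \right)} = 12$
$\left(H{\left(-3,6 \right)} + 44\right) \left(-131\right) = \left(12 + 44\right) \left(-131\right) = 56 \left(-131\right) = -7336$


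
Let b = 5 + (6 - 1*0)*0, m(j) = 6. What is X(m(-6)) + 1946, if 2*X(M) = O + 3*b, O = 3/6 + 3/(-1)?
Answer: 7809/4 ≈ 1952.3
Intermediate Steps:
b = 5 (b = 5 + (6 + 0)*0 = 5 + 6*0 = 5 + 0 = 5)
O = -5/2 (O = 3*(1/6) + 3*(-1) = 1/2 - 3 = -5/2 ≈ -2.5000)
X(M) = 25/4 (X(M) = (-5/2 + 3*5)/2 = (-5/2 + 15)/2 = (1/2)*(25/2) = 25/4)
X(m(-6)) + 1946 = 25/4 + 1946 = 7809/4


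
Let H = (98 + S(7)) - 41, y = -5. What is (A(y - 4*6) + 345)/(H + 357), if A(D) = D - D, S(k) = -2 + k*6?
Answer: 345/454 ≈ 0.75991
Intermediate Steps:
S(k) = -2 + 6*k
A(D) = 0
H = 97 (H = (98 + (-2 + 6*7)) - 41 = (98 + (-2 + 42)) - 41 = (98 + 40) - 41 = 138 - 41 = 97)
(A(y - 4*6) + 345)/(H + 357) = (0 + 345)/(97 + 357) = 345/454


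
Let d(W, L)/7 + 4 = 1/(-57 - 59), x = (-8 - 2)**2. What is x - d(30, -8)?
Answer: 14855/116 ≈ 128.06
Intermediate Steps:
x = 100 (x = (-10)**2 = 100)
d(W, L) = -3255/116 (d(W, L) = -28 + 7/(-57 - 59) = -28 + 7/(-116) = -28 + 7*(-1/116) = -28 - 7/116 = -3255/116)
x - d(30, -8) = 100 - 1*(-3255/116) = 100 + 3255/116 = 14855/116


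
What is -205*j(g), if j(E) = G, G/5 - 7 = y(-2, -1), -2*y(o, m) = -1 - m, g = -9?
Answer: -7175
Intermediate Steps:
y(o, m) = ½ + m/2 (y(o, m) = -(-1 - m)/2 = ½ + m/2)
G = 35 (G = 35 + 5*(½ + (½)*(-1)) = 35 + 5*(½ - ½) = 35 + 5*0 = 35 + 0 = 35)
j(E) = 35
-205*j(g) = -205*35 = -7175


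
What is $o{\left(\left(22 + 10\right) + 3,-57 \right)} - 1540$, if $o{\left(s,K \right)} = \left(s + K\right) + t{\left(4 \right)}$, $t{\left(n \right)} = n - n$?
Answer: $-1562$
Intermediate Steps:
$t{\left(n \right)} = 0$
$o{\left(s,K \right)} = K + s$ ($o{\left(s,K \right)} = \left(s + K\right) + 0 = \left(K + s\right) + 0 = K + s$)
$o{\left(\left(22 + 10\right) + 3,-57 \right)} - 1540 = \left(-57 + \left(\left(22 + 10\right) + 3\right)\right) - 1540 = \left(-57 + \left(32 + 3\right)\right) - 1540 = \left(-57 + 35\right) - 1540 = -22 - 1540 = -1562$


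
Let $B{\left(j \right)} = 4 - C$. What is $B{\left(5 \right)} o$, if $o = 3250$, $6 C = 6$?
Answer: $9750$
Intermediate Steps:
$C = 1$ ($C = \frac{1}{6} \cdot 6 = 1$)
$B{\left(j \right)} = 3$ ($B{\left(j \right)} = 4 - 1 = 3$)
$B{\left(5 \right)} o = 3 \cdot 3250 = 9750$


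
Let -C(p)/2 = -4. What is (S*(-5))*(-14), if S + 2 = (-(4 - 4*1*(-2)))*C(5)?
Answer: -6860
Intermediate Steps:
C(p) = 8 (C(p) = -2*(-4) = 8)
S = -98 (S = -2 - (4 - 4*1*(-2))*8 = -2 - (4 - 4*(-2))*8 = -2 - (4 + 8)*8 = -2 - 1*12*8 = -2 - 12*8 = -2 - 96 = -98)
(S*(-5))*(-14) = -98*(-5)*(-14) = 490*(-14) = -6860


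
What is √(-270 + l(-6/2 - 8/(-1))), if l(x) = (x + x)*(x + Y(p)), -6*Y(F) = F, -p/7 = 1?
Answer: 25*I*√3/3 ≈ 14.434*I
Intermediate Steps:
p = -7 (p = -7*1 = -7)
Y(F) = -F/6
l(x) = 2*x*(7/6 + x) (l(x) = (x + x)*(x - ⅙*(-7)) = (2*x)*(x + 7/6) = (2*x)*(7/6 + x) = 2*x*(7/6 + x))
√(-270 + l(-6/2 - 8/(-1))) = √(-270 + (-6/2 - 8/(-1))*(7 + 6*(-6/2 - 8/(-1)))/3) = √(-270 + (-6*½ - 8*(-1))*(7 + 6*(-6*½ - 8*(-1)))/3) = √(-270 + (-3 + 8)*(7 + 6*(-3 + 8))/3) = √(-270 + (⅓)*5*(7 + 6*5)) = √(-270 + (⅓)*5*(7 + 30)) = √(-270 + (⅓)*5*37) = √(-270 + 185/3) = √(-625/3) = 25*I*√3/3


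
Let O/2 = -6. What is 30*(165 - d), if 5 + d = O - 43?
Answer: 6750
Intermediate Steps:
O = -12 (O = 2*(-6) = -12)
d = -60 (d = -5 + (-12 - 43) = -5 - 55 = -60)
30*(165 - d) = 30*(165 - 1*(-60)) = 30*(165 + 60) = 30*225 = 6750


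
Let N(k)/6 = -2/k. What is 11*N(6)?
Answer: -22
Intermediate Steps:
N(k) = -12/k (N(k) = 6*(-2/k) = -12/k)
11*N(6) = 11*(-12/6) = 11*(-12*⅙) = 11*(-2) = -22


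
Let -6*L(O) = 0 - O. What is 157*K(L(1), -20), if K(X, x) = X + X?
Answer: 157/3 ≈ 52.333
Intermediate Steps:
L(O) = O/6 (L(O) = -(0 - O)/6 = -(-1)*O/6 = O/6)
K(X, x) = 2*X
157*K(L(1), -20) = 157*(2*((1/6)*1)) = 157*(2*(1/6)) = 157*(1/3) = 157/3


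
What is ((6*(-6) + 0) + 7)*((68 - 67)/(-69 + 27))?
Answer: 29/42 ≈ 0.69048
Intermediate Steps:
((6*(-6) + 0) + 7)*((68 - 67)/(-69 + 27)) = ((-36 + 0) + 7)*(1/(-42)) = (-36 + 7)*(1*(-1/42)) = -29*(-1/42) = 29/42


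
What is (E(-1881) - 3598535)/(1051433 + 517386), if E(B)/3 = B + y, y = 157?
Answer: -3603707/1568819 ≈ -2.2971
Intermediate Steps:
E(B) = 471 + 3*B (E(B) = 3*(B + 157) = 3*(157 + B) = 471 + 3*B)
(E(-1881) - 3598535)/(1051433 + 517386) = ((471 + 3*(-1881)) - 3598535)/(1051433 + 517386) = ((471 - 5643) - 3598535)/1568819 = (-5172 - 3598535)*(1/1568819) = -3603707*1/1568819 = -3603707/1568819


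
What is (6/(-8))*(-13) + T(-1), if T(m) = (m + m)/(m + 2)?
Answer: 31/4 ≈ 7.7500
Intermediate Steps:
T(m) = 2*m/(2 + m) (T(m) = (2*m)/(2 + m) = 2*m/(2 + m))
(6/(-8))*(-13) + T(-1) = (6/(-8))*(-13) + 2*(-1)/(2 - 1) = (6*(-1/8))*(-13) + 2*(-1)/1 = -3/4*(-13) + 2*(-1)*1 = 39/4 - 2 = 31/4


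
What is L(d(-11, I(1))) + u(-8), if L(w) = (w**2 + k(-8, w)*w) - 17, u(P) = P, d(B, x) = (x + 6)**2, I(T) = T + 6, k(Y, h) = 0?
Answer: 28536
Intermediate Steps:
I(T) = 6 + T
d(B, x) = (6 + x)**2
L(w) = -17 + w**2 (L(w) = (w**2 + 0*w) - 17 = (w**2 + 0) - 17 = w**2 - 17 = -17 + w**2)
L(d(-11, I(1))) + u(-8) = (-17 + ((6 + (6 + 1))**2)**2) - 8 = (-17 + ((6 + 7)**2)**2) - 8 = (-17 + (13**2)**2) - 8 = (-17 + 169**2) - 8 = (-17 + 28561) - 8 = 28544 - 8 = 28536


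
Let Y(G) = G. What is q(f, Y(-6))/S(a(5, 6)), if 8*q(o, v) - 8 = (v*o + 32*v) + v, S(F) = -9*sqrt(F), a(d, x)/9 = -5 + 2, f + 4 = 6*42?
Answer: -839*I*sqrt(3)/324 ≈ -4.4852*I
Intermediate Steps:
f = 248 (f = -4 + 6*42 = -4 + 252 = 248)
a(d, x) = -27 (a(d, x) = 9*(-5 + 2) = 9*(-3) = -27)
q(o, v) = 1 + 33*v/8 + o*v/8 (q(o, v) = 1 + ((v*o + 32*v) + v)/8 = 1 + ((o*v + 32*v) + v)/8 = 1 + ((32*v + o*v) + v)/8 = 1 + (33*v + o*v)/8 = 1 + (33*v/8 + o*v/8) = 1 + 33*v/8 + o*v/8)
q(f, Y(-6))/S(a(5, 6)) = (1 + (33/8)*(-6) + (1/8)*248*(-6))/((-27*I*sqrt(3))) = (1 - 99/4 - 186)/((-27*I*sqrt(3))) = -839*I*sqrt(3)/81/4 = -839*I*sqrt(3)/324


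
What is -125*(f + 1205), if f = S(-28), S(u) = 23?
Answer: -153500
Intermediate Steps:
f = 23
-125*(f + 1205) = -125*(23 + 1205) = -125*1228 = -153500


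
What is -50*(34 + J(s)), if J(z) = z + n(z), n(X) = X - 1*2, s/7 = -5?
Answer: 1900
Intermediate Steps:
s = -35 (s = 7*(-5) = -35)
n(X) = -2 + X (n(X) = X - 2 = -2 + X)
J(z) = -2 + 2*z (J(z) = z + (-2 + z) = -2 + 2*z)
-50*(34 + J(s)) = -50*(34 + (-2 + 2*(-35))) = -50*(34 + (-2 - 70)) = -50*(34 - 72) = -50*(-38) = 1900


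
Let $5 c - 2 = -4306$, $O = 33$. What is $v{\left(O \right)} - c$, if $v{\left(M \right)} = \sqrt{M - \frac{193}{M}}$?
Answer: $\frac{4304}{5} + \frac{8 \sqrt{462}}{33} \approx 866.01$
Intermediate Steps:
$c = - \frac{4304}{5}$ ($c = \frac{2}{5} + \frac{1}{5} \left(-4306\right) = \frac{2}{5} - \frac{4306}{5} = - \frac{4304}{5} \approx -860.8$)
$v{\left(O \right)} - c = \sqrt{33 - \frac{193}{33}} - - \frac{4304}{5} = \sqrt{33 - \frac{193}{33}} + \frac{4304}{5} = \sqrt{\frac{896}{33}} + \frac{4304}{5} = \frac{8 \sqrt{462}}{33} + \frac{4304}{5} = \frac{4304}{5} + \frac{8 \sqrt{462}}{33}$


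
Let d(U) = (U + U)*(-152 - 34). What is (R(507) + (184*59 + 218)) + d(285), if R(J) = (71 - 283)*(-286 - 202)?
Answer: 8510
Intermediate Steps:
d(U) = -372*U (d(U) = (2*U)*(-186) = -372*U)
R(J) = 103456 (R(J) = -212*(-488) = 103456)
(R(507) + (184*59 + 218)) + d(285) = (103456 + (184*59 + 218)) - 372*285 = (103456 + (10856 + 218)) - 106020 = (103456 + 11074) - 106020 = 114530 - 106020 = 8510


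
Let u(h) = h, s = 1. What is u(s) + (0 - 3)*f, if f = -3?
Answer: 10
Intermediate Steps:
u(s) + (0 - 3)*f = 1 + (0 - 3)*(-3) = 1 - 3*(-3) = 1 + 9 = 10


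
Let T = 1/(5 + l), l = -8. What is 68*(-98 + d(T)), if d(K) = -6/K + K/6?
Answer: -48994/9 ≈ -5443.8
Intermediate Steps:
T = -⅓ (T = 1/(5 - 8) = 1/(-3) = -⅓ ≈ -0.33333)
d(K) = -6/K + K/6 (d(K) = -6/K + K*(⅙) = -6/K + K/6)
68*(-98 + d(T)) = 68*(-98 + (-6/(-⅓) + (⅙)*(-⅓))) = 68*(-98 + (-6*(-3) - 1/18)) = 68*(-98 + (18 - 1/18)) = 68*(-98 + 323/18) = 68*(-1441/18) = -48994/9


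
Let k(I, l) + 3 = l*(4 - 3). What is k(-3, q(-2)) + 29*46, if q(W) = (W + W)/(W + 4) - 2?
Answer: 1327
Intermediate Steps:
q(W) = -2 + 2*W/(4 + W) (q(W) = (2*W)/(4 + W) - 2 = 2*W/(4 + W) - 2 = -2 + 2*W/(4 + W))
k(I, l) = -3 + l (k(I, l) = -3 + l*(4 - 3) = -3 + l*1 = -3 + l)
k(-3, q(-2)) + 29*46 = (-3 - 8/(4 - 2)) + 29*46 = (-3 - 8/2) + 1334 = (-3 - 8*1/2) + 1334 = (-3 - 4) + 1334 = -7 + 1334 = 1327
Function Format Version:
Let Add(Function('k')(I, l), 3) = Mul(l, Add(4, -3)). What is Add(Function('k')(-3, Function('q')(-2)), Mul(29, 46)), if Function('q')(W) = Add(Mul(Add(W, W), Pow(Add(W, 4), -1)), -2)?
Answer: 1327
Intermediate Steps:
Function('q')(W) = Add(-2, Mul(2, W, Pow(Add(4, W), -1))) (Function('q')(W) = Add(Mul(Mul(2, W), Pow(Add(4, W), -1)), -2) = Add(Mul(2, W, Pow(Add(4, W), -1)), -2) = Add(-2, Mul(2, W, Pow(Add(4, W), -1))))
Function('k')(I, l) = Add(-3, l) (Function('k')(I, l) = Add(-3, Mul(l, Add(4, -3))) = Add(-3, Mul(l, 1)) = Add(-3, l))
Add(Function('k')(-3, Function('q')(-2)), Mul(29, 46)) = Add(Add(-3, Mul(-8, Pow(Add(4, -2), -1))), Mul(29, 46)) = Add(Add(-3, Mul(-8, Pow(2, -1))), 1334) = Add(Add(-3, Mul(-8, Rational(1, 2))), 1334) = Add(Add(-3, -4), 1334) = Add(-7, 1334) = 1327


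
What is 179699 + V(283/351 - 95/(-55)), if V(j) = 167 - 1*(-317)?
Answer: 180183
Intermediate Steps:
V(j) = 484 (V(j) = 167 + 317 = 484)
179699 + V(283/351 - 95/(-55)) = 179699 + 484 = 180183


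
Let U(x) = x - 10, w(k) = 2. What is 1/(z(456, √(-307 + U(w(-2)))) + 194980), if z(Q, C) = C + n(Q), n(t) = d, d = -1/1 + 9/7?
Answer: 3184678/620949431493 - 49*I*√35/620949431493 ≈ 5.1287e-6 - 4.6685e-10*I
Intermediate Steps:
U(x) = -10 + x
d = 2/7 (d = -1*1 + 9*(⅐) = -1 + 9/7 = 2/7 ≈ 0.28571)
n(t) = 2/7
z(Q, C) = 2/7 + C (z(Q, C) = C + 2/7 = 2/7 + C)
1/(z(456, √(-307 + U(w(-2)))) + 194980) = 1/((2/7 + √(-307 + (-10 + 2))) + 194980) = 1/((2/7 + √(-307 - 8)) + 194980) = 1/((2/7 + √(-315)) + 194980) = 1/((2/7 + 3*I*√35) + 194980) = 1/(1364862/7 + 3*I*√35)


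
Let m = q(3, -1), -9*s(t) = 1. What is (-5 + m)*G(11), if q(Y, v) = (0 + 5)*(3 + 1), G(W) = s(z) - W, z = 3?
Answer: -500/3 ≈ -166.67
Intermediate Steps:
s(t) = -⅑ (s(t) = -⅑*1 = -⅑)
G(W) = -⅑ - W
q(Y, v) = 20 (q(Y, v) = 5*4 = 20)
m = 20
(-5 + m)*G(11) = (-5 + 20)*(-⅑ - 1*11) = 15*(-⅑ - 11) = 15*(-100/9) = -500/3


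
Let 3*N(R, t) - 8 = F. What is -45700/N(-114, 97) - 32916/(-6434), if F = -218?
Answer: 14816896/22519 ≈ 657.97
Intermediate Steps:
N(R, t) = -70 (N(R, t) = 8/3 + (⅓)*(-218) = 8/3 - 218/3 = -70)
-45700/N(-114, 97) - 32916/(-6434) = -45700/(-70) - 32916/(-6434) = -45700*(-1/70) - 32916*(-1/6434) = 4570/7 + 16458/3217 = 14816896/22519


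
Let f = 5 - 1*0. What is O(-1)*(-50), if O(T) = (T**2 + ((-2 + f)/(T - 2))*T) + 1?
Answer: -150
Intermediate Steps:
f = 5 (f = 5 + 0 = 5)
O(T) = 1 + T**2 + 3*T/(-2 + T) (O(T) = (T**2 + ((-2 + 5)/(T - 2))*T) + 1 = (T**2 + (3/(-2 + T))*T) + 1 = (T**2 + 3*T/(-2 + T)) + 1 = 1 + T**2 + 3*T/(-2 + T))
O(-1)*(-50) = ((-2 + (-1)**3 - 2*(-1)**2 + 4*(-1))/(-2 - 1))*(-50) = ((-2 - 1 - 2*1 - 4)/(-3))*(-50) = -(-2 - 1 - 2 - 4)/3*(-50) = -1/3*(-9)*(-50) = 3*(-50) = -150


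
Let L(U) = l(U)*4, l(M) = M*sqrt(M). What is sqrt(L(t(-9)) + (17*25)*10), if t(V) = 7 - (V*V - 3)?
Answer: sqrt(4250 - 284*I*sqrt(71)) ≈ 67.555 - 17.712*I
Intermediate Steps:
l(M) = M**(3/2)
t(V) = 10 - V**2 (t(V) = 7 - (V**2 - 3) = 7 - (-3 + V**2) = 7 + (3 - V**2) = 10 - V**2)
L(U) = 4*U**(3/2) (L(U) = U**(3/2)*4 = 4*U**(3/2))
sqrt(L(t(-9)) + (17*25)*10) = sqrt(4*(10 - 1*(-9)**2)**(3/2) + (17*25)*10) = sqrt(4*(10 - 1*81)**(3/2) + 425*10) = sqrt(4*(10 - 81)**(3/2) + 4250) = sqrt(4*(-71)**(3/2) + 4250) = sqrt(4*(-71*I*sqrt(71)) + 4250) = sqrt(-284*I*sqrt(71) + 4250) = sqrt(4250 - 284*I*sqrt(71))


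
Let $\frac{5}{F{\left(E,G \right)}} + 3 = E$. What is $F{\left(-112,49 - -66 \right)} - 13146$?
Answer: $- \frac{302359}{23} \approx -13146.0$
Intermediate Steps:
$F{\left(E,G \right)} = \frac{5}{-3 + E}$
$F{\left(-112,49 - -66 \right)} - 13146 = \frac{5}{-3 - 112} - 13146 = \frac{5}{-115} - 13146 = 5 \left(- \frac{1}{115}\right) - 13146 = - \frac{1}{23} - 13146 = - \frac{302359}{23}$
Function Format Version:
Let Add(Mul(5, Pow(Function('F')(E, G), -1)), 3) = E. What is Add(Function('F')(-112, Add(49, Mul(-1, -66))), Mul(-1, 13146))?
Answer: Rational(-302359, 23) ≈ -13146.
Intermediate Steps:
Function('F')(E, G) = Mul(5, Pow(Add(-3, E), -1))
Add(Function('F')(-112, Add(49, Mul(-1, -66))), Mul(-1, 13146)) = Add(Mul(5, Pow(Add(-3, -112), -1)), Mul(-1, 13146)) = Add(Mul(5, Pow(-115, -1)), -13146) = Add(Mul(5, Rational(-1, 115)), -13146) = Add(Rational(-1, 23), -13146) = Rational(-302359, 23)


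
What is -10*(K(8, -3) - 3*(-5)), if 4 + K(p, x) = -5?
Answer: -60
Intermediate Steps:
K(p, x) = -9 (K(p, x) = -4 - 5 = -9)
-10*(K(8, -3) - 3*(-5)) = -10*(-9 - 3*(-5)) = -10*(-9 + 15) = -10*6 = -60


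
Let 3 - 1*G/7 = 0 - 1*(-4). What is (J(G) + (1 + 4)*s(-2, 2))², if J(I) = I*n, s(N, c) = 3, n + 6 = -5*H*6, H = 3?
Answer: 471969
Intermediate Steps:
G = -7 (G = 21 - 7*(0 - 1*(-4)) = 21 - 7*(0 + 4) = 21 - 7*4 = 21 - 28 = -7)
n = -96 (n = -6 - 5*3*6 = -6 - 15*6 = -6 - 90 = -96)
J(I) = -96*I (J(I) = I*(-96) = -96*I)
(J(G) + (1 + 4)*s(-2, 2))² = (-96*(-7) + (1 + 4)*3)² = (672 + 5*3)² = (672 + 15)² = 687² = 471969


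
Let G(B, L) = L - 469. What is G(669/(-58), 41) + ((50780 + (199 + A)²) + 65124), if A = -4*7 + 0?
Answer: 144717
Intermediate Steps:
G(B, L) = -469 + L
A = -28 (A = -28 + 0 = -28)
G(669/(-58), 41) + ((50780 + (199 + A)²) + 65124) = (-469 + 41) + ((50780 + (199 - 28)²) + 65124) = -428 + ((50780 + 171²) + 65124) = -428 + ((50780 + 29241) + 65124) = -428 + (80021 + 65124) = -428 + 145145 = 144717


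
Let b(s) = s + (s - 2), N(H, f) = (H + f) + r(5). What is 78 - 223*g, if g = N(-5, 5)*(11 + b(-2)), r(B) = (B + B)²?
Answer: -111422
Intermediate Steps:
r(B) = 4*B² (r(B) = (2*B)² = 4*B²)
N(H, f) = 100 + H + f (N(H, f) = (H + f) + 4*5² = (H + f) + 4*25 = (H + f) + 100 = 100 + H + f)
b(s) = -2 + 2*s (b(s) = s + (-2 + s) = -2 + 2*s)
g = 500 (g = (100 - 5 + 5)*(11 + (-2 + 2*(-2))) = 100*(11 + (-2 - 4)) = 100*(11 - 6) = 100*5 = 500)
78 - 223*g = 78 - 223*500 = 78 - 111500 = -111422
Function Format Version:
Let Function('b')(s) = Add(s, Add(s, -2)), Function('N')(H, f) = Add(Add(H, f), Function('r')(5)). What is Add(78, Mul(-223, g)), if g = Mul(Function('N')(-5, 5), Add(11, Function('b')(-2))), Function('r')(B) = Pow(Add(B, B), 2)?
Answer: -111422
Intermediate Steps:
Function('r')(B) = Mul(4, Pow(B, 2)) (Function('r')(B) = Pow(Mul(2, B), 2) = Mul(4, Pow(B, 2)))
Function('N')(H, f) = Add(100, H, f) (Function('N')(H, f) = Add(Add(H, f), Mul(4, Pow(5, 2))) = Add(Add(H, f), Mul(4, 25)) = Add(Add(H, f), 100) = Add(100, H, f))
Function('b')(s) = Add(-2, Mul(2, s)) (Function('b')(s) = Add(s, Add(-2, s)) = Add(-2, Mul(2, s)))
g = 500 (g = Mul(Add(100, -5, 5), Add(11, Add(-2, Mul(2, -2)))) = Mul(100, Add(11, Add(-2, -4))) = Mul(100, Add(11, -6)) = Mul(100, 5) = 500)
Add(78, Mul(-223, g)) = Add(78, Mul(-223, 500)) = Add(78, -111500) = -111422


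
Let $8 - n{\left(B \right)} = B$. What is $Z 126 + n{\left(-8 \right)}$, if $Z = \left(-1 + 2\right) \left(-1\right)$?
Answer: $-110$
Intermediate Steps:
$n{\left(B \right)} = 8 - B$
$Z = -1$ ($Z = 1 \left(-1\right) = -1$)
$Z 126 + n{\left(-8 \right)} = \left(-1\right) 126 + \left(8 - -8\right) = -126 + \left(8 + 8\right) = -126 + 16 = -110$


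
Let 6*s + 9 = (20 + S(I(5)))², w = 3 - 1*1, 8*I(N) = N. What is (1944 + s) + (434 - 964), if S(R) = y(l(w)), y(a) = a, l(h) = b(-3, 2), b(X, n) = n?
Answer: 8959/6 ≈ 1493.2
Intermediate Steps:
I(N) = N/8
w = 2 (w = 3 - 1 = 2)
l(h) = 2
S(R) = 2
s = 475/6 (s = -3/2 + (20 + 2)²/6 = -3/2 + (⅙)*22² = -3/2 + (⅙)*484 = -3/2 + 242/3 = 475/6 ≈ 79.167)
(1944 + s) + (434 - 964) = (1944 + 475/6) + (434 - 964) = 12139/6 - 530 = 8959/6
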